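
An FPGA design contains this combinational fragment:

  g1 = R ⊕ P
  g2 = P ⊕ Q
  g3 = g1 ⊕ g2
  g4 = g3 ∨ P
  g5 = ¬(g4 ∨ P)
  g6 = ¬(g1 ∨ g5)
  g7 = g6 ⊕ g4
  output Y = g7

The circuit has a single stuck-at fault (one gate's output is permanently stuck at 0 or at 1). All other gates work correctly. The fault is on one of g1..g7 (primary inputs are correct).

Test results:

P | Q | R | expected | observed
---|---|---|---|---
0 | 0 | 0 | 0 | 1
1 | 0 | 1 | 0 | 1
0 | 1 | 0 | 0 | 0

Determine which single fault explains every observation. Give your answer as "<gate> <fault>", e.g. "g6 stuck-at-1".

Fault-free values for test 1 (P=0, Q=0, R=0): g1=0, g2=0, g3=0, g4=0, g5=1, g6=0, g7=0, giving Y=0. Observed 1.
Test 1: faults giving observed 1 are {g1 stuck-at-1, g5 stuck-at-0, g6 stuck-at-1, g7 stuck-at-1}.
Test 2 (P=1, Q=0, R=1): fault-free g1=0, g2=1, g3=1, g4=1, g5=0, g6=1, g7=0 → 0; observed 1. Eliminates g5 stuck-at-0, g6 stuck-at-1.
Test 3 (P=0, Q=1, R=0): fault-free g1=0, g2=1, g3=1, g4=1, g5=0, g6=1, g7=0 → 0; observed 0. Eliminates g7 stuck-at-1.
Only g1 stuck-at-1 is consistent with every test.

g1 stuck-at-1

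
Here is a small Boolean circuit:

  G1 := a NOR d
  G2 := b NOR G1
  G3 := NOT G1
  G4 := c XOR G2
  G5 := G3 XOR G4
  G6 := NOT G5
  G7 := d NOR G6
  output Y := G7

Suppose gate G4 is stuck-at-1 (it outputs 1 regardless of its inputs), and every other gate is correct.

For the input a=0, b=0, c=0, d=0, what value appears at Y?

Propagate with G4 forced: G1=1, G2=0, G3=0, G4=1 [stuck-at-1], G5=1, G6=0, G7=1.
So Y = 1. (Without the fault it would be 0.)

1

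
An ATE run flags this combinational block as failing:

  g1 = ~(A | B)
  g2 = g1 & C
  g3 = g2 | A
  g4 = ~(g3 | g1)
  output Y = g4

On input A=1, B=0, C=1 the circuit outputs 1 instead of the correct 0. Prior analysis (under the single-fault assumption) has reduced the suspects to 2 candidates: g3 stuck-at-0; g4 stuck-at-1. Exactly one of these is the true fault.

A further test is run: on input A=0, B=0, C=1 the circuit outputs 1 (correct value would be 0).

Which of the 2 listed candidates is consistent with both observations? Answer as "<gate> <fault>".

Evaluate each candidate on input A=0, B=0, C=1:
  g3 stuck-at-0: g1=1, g2=1, g3=0 [stuck-at-0], g4=0 → 0 — eliminated
  g4 stuck-at-1: g1=1, g2=1, g3=1, g4=1 [stuck-at-1] → 1 — matches
Only g4 stuck-at-1 reproduces the observed 1.

g4 stuck-at-1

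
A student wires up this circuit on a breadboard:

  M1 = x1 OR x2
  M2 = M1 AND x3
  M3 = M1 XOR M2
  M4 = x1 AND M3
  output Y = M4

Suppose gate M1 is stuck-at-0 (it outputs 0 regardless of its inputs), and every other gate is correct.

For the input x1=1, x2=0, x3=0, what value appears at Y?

Propagate with M1 forced: M1=0 [stuck-at-0], M2=0, M3=0, M4=0.
So Y = 0. (Without the fault it would be 1.)

0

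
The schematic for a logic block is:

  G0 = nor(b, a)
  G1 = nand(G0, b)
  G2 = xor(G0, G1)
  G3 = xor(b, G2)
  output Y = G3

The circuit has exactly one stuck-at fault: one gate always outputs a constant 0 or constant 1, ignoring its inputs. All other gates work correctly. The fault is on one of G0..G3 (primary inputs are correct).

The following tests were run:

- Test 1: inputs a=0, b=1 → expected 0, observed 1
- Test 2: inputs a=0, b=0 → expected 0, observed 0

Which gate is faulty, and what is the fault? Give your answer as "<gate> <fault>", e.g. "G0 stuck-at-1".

Fault-free values for test 1 (a=0, b=1): G0=0, G1=1, G2=1, G3=0, giving Y=0. Observed 1.
Test 1: faults giving observed 1 are {G1 stuck-at-0, G2 stuck-at-0, G3 stuck-at-1}.
Test 2 (a=0, b=0): fault-free G0=1, G1=1, G2=0, G3=0 → 0; observed 0. Eliminates G1 stuck-at-0, G3 stuck-at-1.
Only G2 stuck-at-0 is consistent with every test.

G2 stuck-at-0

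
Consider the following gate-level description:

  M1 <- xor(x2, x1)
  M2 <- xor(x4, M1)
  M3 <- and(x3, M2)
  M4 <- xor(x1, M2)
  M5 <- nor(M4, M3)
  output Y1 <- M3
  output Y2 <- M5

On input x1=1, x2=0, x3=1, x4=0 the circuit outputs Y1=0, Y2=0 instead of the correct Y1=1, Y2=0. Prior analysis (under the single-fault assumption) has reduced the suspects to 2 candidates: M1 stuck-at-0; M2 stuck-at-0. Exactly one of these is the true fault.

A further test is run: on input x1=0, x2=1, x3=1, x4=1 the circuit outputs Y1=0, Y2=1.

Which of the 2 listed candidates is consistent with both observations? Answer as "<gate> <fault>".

Evaluate each candidate on input x1=0, x2=1, x3=1, x4=1:
  M1 stuck-at-0: M1=0 [stuck-at-0], M2=1, M3=1, M4=1, M5=0 → Y1=1, Y2=0 — eliminated
  M2 stuck-at-0: M1=1, M2=0 [stuck-at-0], M3=0, M4=0, M5=1 → Y1=0, Y2=1 — matches
Only M2 stuck-at-0 reproduces the observed Y1=0, Y2=1.

M2 stuck-at-0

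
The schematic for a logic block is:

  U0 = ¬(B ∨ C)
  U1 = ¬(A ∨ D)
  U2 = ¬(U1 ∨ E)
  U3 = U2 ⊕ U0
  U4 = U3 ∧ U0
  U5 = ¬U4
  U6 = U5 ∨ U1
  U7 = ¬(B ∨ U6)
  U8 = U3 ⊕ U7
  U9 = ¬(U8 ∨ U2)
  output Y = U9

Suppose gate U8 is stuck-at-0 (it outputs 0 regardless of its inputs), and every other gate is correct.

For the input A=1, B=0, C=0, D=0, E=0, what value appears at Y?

Propagate with U8 forced: U0=1, U1=0, U2=1, U3=0, U4=0, U5=1, U6=1, U7=0, U8=0 [stuck-at-0], U9=0.
So Y = 0. (Same as the fault-free value — the fault is masked on this input.)

0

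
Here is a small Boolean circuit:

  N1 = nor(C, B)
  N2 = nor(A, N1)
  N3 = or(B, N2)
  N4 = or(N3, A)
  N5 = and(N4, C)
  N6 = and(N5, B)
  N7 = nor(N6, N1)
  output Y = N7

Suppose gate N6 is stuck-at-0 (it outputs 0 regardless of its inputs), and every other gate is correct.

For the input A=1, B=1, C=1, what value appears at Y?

Propagate with N6 forced: N1=0, N2=0, N3=1, N4=1, N5=1, N6=0 [stuck-at-0], N7=1.
So Y = 1. (Without the fault it would be 0.)

1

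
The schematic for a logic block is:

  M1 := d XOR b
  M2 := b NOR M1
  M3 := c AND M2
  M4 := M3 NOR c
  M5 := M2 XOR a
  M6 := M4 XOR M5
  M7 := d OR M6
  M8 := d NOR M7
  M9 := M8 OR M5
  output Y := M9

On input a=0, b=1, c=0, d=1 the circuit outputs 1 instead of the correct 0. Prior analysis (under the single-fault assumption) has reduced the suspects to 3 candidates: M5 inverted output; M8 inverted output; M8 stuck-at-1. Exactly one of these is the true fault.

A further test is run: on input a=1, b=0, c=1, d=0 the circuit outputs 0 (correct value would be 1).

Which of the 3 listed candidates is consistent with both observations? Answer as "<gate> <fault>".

Evaluate each candidate on input a=1, b=0, c=1, d=0:
  M5 inverted output: M1=0, M2=1, M3=1, M4=0, M5=1 [inverted output], M6=1, M7=1, M8=0, M9=1 → 1 — eliminated
  M8 inverted output: M1=0, M2=1, M3=1, M4=0, M5=0, M6=0, M7=0, M8=0 [inverted output], M9=0 → 0 — matches
  M8 stuck-at-1: M1=0, M2=1, M3=1, M4=0, M5=0, M6=0, M7=0, M8=1 [stuck-at-1], M9=1 → 1 — eliminated
Only M8 inverted output reproduces the observed 0.

M8 inverted output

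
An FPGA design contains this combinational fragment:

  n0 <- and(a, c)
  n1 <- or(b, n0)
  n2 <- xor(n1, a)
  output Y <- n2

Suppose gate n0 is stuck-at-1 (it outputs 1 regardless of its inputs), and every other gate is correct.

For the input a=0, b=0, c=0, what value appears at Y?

Propagate with n0 forced: n0=1 [stuck-at-1], n1=1, n2=1.
So Y = 1. (Without the fault it would be 0.)

1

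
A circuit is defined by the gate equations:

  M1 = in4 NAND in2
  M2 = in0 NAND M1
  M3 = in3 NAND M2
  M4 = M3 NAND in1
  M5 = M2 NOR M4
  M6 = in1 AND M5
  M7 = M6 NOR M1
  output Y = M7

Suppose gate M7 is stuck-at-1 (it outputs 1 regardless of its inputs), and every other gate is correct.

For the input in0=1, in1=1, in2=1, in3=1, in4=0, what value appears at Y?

Propagate with M7 forced: M1=1, M2=0, M3=1, M4=0, M5=1, M6=1, M7=1 [stuck-at-1].
So Y = 1. (Without the fault it would be 0.)

1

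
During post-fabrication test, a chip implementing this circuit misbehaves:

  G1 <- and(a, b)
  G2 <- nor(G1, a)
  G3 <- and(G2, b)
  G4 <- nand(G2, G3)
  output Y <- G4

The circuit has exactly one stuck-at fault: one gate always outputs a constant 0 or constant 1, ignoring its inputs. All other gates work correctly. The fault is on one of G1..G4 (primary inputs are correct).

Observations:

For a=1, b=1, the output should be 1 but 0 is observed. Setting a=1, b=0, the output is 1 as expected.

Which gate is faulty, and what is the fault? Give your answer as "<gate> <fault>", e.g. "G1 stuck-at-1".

G2 stuck-at-1

Fault-free values for test 1 (a=1, b=1): G1=1, G2=0, G3=0, G4=1, giving Y=1. Observed 0.
Test 1: faults giving observed 0 are {G2 stuck-at-1, G4 stuck-at-0}.
Test 2 (a=1, b=0): fault-free G1=0, G2=0, G3=0, G4=1 → 1; observed 1. Eliminates G4 stuck-at-0.
Only G2 stuck-at-1 is consistent with every test.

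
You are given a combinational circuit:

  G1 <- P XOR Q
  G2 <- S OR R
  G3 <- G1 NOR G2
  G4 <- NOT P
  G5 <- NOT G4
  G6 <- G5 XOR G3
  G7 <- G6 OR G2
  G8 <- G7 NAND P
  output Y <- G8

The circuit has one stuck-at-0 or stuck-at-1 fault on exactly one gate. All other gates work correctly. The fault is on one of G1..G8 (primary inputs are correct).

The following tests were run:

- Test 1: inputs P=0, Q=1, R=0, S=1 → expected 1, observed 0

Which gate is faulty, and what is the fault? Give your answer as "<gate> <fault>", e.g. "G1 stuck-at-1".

G8 stuck-at-0

Fault-free values for test 1 (P=0, Q=1, R=0, S=1): G1=1, G2=1, G3=0, G4=1, G5=0, G6=0, G7=1, G8=1, giving Y=1. Observed 0.
Test 1: faults giving observed 0 are {G8 stuck-at-0}.
Only G8 stuck-at-0 is consistent with every test.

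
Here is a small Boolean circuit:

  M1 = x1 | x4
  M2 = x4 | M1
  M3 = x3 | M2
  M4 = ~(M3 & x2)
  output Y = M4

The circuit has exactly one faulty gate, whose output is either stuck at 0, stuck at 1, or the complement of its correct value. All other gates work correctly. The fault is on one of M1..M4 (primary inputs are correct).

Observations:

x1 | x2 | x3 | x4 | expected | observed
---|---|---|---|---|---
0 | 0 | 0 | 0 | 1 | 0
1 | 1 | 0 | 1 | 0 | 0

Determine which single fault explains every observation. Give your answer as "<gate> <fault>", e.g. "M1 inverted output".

M4 stuck-at-0

Fault-free values for test 1 (x1=0, x2=0, x3=0, x4=0): M1=0, M2=0, M3=0, M4=1, giving Y=1. Observed 0.
Test 1: faults giving observed 0 are {M4 stuck-at-0, M4 inverted output}.
Test 2 (x1=1, x2=1, x3=0, x4=1): fault-free M1=1, M2=1, M3=1, M4=0 → 0; observed 0. Eliminates M4 inverted output.
Only M4 stuck-at-0 is consistent with every test.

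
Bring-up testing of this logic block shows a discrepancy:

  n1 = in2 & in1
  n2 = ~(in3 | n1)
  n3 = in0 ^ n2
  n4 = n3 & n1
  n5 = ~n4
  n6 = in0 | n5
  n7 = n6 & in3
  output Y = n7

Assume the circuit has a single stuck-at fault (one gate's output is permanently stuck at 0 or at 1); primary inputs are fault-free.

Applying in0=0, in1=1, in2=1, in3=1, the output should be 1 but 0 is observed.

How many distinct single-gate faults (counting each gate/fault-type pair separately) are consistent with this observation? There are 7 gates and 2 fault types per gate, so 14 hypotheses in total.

Fault-free: n1=1, n2=0, n3=0, n4=0, n5=1, n6=1, n7=1 → 1. Observed 0.
  n1 stuck-at-0: output 1 ✗
  n1 stuck-at-1: output 1 ✗
  n2 stuck-at-0: output 1 ✗
  n2 stuck-at-1: output 0 ✓
  n3 stuck-at-0: output 1 ✗
  n3 stuck-at-1: output 0 ✓
  n4 stuck-at-0: output 1 ✗
  n4 stuck-at-1: output 0 ✓
  n5 stuck-at-0: output 0 ✓
  n5 stuck-at-1: output 1 ✗
  n6 stuck-at-0: output 0 ✓
  n6 stuck-at-1: output 1 ✗
  n7 stuck-at-0: output 0 ✓
  n7 stuck-at-1: output 1 ✗
Consistent faults: {n2 stuck-at-1, n3 stuck-at-1, n4 stuck-at-1, n5 stuck-at-0, n6 stuck-at-0, n7 stuck-at-0} — 6 in all.

6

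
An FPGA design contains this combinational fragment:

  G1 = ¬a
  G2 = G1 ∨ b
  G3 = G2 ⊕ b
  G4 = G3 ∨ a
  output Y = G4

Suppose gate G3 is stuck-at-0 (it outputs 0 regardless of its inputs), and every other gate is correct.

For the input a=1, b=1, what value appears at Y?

1

Propagate with G3 forced: G1=0, G2=1, G3=0 [stuck-at-0], G4=1.
So Y = 1. (Same as the fault-free value — the fault is masked on this input.)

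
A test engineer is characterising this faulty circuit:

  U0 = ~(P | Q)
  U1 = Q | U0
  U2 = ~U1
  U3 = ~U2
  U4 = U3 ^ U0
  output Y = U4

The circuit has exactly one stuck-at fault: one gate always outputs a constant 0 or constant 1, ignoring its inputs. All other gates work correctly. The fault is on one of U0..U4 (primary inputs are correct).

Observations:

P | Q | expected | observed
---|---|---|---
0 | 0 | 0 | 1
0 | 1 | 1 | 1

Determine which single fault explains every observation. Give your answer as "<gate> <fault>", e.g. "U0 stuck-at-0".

U4 stuck-at-1

Fault-free values for test 1 (P=0, Q=0): U0=1, U1=1, U2=0, U3=1, U4=0, giving Y=0. Observed 1.
Test 1: faults giving observed 1 are {U1 stuck-at-0, U2 stuck-at-1, U3 stuck-at-0, U4 stuck-at-1}.
Test 2 (P=0, Q=1): fault-free U0=0, U1=1, U2=0, U3=1, U4=1 → 1; observed 1. Eliminates U1 stuck-at-0, U2 stuck-at-1, U3 stuck-at-0.
Only U4 stuck-at-1 is consistent with every test.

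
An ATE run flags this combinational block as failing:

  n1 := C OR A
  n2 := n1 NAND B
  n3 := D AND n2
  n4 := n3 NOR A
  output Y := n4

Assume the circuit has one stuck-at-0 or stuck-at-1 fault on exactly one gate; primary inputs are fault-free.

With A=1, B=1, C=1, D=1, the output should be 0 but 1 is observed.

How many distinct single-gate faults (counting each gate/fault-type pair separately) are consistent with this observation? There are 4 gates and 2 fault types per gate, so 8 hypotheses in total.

Fault-free: n1=1, n2=0, n3=0, n4=0 → 0. Observed 1.
  n1 stuck-at-0: output 0 ✗
  n1 stuck-at-1: output 0 ✗
  n2 stuck-at-0: output 0 ✗
  n2 stuck-at-1: output 0 ✗
  n3 stuck-at-0: output 0 ✗
  n3 stuck-at-1: output 0 ✗
  n4 stuck-at-0: output 0 ✗
  n4 stuck-at-1: output 1 ✓
Consistent faults: {n4 stuck-at-1} — 1 in all.

1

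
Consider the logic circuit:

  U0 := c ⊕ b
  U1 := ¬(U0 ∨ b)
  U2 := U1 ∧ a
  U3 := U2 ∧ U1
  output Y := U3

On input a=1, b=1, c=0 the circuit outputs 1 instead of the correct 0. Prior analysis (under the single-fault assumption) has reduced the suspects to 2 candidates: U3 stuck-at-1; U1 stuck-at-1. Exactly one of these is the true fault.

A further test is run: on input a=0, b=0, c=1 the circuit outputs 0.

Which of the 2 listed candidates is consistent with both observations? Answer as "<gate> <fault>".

Evaluate each candidate on input a=0, b=0, c=1:
  U3 stuck-at-1: U0=1, U1=0, U2=0, U3=1 [stuck-at-1] → 1 — eliminated
  U1 stuck-at-1: U0=1, U1=1 [stuck-at-1], U2=0, U3=0 → 0 — matches
Only U1 stuck-at-1 reproduces the observed 0.

U1 stuck-at-1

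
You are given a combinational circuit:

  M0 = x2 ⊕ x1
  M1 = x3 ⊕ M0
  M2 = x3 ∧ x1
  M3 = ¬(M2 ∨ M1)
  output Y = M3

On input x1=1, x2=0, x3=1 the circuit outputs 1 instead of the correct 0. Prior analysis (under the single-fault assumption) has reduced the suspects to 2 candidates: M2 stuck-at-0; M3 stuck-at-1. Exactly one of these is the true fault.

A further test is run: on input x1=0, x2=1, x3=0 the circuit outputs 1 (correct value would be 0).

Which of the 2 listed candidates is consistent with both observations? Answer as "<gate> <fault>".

M3 stuck-at-1

Evaluate each candidate on input x1=0, x2=1, x3=0:
  M2 stuck-at-0: M0=1, M1=1, M2=0 [stuck-at-0], M3=0 → 0 — eliminated
  M3 stuck-at-1: M0=1, M1=1, M2=0, M3=1 [stuck-at-1] → 1 — matches
Only M3 stuck-at-1 reproduces the observed 1.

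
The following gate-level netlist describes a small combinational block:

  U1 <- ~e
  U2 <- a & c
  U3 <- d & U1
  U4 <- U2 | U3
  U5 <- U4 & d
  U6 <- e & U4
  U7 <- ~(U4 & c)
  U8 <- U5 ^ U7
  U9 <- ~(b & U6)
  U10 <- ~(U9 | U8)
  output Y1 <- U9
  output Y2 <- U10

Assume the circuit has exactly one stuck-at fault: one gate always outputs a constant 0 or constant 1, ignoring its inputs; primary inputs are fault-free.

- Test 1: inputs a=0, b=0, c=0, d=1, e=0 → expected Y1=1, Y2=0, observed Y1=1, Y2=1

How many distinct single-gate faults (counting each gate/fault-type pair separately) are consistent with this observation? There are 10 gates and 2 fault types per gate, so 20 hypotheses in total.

1

Fault-free: U1=1, U2=0, U3=1, U4=1, U5=1, U6=0, U7=1, U8=0, U9=1, U10=0 → Y1=1, Y2=0. Observed Y1=1, Y2=1.
  U1: none of the 2 fault types match ✗
  U2: none of the 2 fault types match ✗
  U3: none of the 2 fault types match ✗
  U4: none of the 2 fault types match ✗
  U5: none of the 2 fault types match ✗
  U6: none of the 2 fault types match ✗
  U7: none of the 2 fault types match ✗
  U8: none of the 2 fault types match ✗
  U9: none of the 2 fault types match ✗
  U10: stuck-at-1 ✓; others ✗
Consistent faults: {U10 stuck-at-1} — 1 in all.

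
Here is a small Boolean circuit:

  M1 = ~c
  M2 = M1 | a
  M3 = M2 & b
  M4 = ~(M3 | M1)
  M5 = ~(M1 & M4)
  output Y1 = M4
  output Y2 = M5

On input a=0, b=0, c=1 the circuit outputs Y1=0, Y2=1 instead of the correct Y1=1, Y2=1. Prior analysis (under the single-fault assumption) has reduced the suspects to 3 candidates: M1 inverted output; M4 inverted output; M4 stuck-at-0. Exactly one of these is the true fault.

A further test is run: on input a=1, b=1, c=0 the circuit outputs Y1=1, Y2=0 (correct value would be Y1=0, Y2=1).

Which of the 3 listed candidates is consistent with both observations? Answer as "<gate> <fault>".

M4 inverted output

Evaluate each candidate on input a=1, b=1, c=0:
  M1 inverted output: M1=0 [inverted output], M2=1, M3=1, M4=0, M5=1 → Y1=0, Y2=1 — eliminated
  M4 inverted output: M1=1, M2=1, M3=1, M4=1 [inverted output], M5=0 → Y1=1, Y2=0 — matches
  M4 stuck-at-0: M1=1, M2=1, M3=1, M4=0 [stuck-at-0], M5=1 → Y1=0, Y2=1 — eliminated
Only M4 inverted output reproduces the observed Y1=1, Y2=0.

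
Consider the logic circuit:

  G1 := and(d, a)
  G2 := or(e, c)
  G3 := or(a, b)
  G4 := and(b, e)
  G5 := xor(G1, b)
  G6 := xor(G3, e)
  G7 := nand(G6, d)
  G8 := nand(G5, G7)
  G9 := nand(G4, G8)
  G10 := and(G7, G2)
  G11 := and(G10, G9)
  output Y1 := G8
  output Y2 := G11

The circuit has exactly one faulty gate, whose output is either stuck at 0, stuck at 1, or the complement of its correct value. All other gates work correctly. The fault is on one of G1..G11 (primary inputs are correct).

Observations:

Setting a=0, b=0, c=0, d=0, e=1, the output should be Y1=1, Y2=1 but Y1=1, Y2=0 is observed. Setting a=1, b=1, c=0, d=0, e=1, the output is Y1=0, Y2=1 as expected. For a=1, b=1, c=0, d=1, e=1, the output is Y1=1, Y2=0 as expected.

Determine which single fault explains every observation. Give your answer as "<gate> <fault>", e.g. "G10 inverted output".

Fault-free values for test 1 (a=0, b=0, c=0, d=0, e=1): G1=0, G2=1, G3=0, G4=0, G5=0, G6=1, G7=1, G8=1, G9=1, G10=1, G11=1, giving Y1=1, Y2=1. Observed Y1=1, Y2=0.
Test 1: faults giving observed Y1=1, Y2=0 are {G2 stuck-at-0, G2 inverted output, G4 stuck-at-1, G4 inverted output, G7 stuck-at-0, G7 inverted output, G9 stuck-at-0, G9 inverted output, G10 stuck-at-0, G10 inverted output, G11 stuck-at-0, G11 inverted output}.
Test 2 (a=1, b=1, c=0, d=0, e=1): fault-free G1=0, G2=1, G3=1, G4=1, G5=1, G6=0, G7=1, G8=0, G9=1, G10=1, G11=1 → Y1=0, Y2=1; observed Y1=0, Y2=1. Eliminates G2 stuck-at-0, G2 inverted output, G7 stuck-at-0, G7 inverted output, G9 stuck-at-0, G9 inverted output, G10 stuck-at-0, G10 inverted output, G11 stuck-at-0, G11 inverted output.
Test 3 (a=1, b=1, c=0, d=1, e=1): fault-free G1=1, G2=1, G3=1, G4=1, G5=0, G6=0, G7=1, G8=1, G9=0, G10=1, G11=0 → Y1=1, Y2=0; observed Y1=1, Y2=0. Eliminates G4 inverted output.
Only G4 stuck-at-1 is consistent with every test.

G4 stuck-at-1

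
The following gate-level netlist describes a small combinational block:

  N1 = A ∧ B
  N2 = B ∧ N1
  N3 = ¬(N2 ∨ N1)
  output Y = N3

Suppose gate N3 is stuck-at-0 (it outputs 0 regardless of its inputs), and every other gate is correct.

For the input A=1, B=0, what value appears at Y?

0

Propagate with N3 forced: N1=0, N2=0, N3=0 [stuck-at-0].
So Y = 0. (Without the fault it would be 1.)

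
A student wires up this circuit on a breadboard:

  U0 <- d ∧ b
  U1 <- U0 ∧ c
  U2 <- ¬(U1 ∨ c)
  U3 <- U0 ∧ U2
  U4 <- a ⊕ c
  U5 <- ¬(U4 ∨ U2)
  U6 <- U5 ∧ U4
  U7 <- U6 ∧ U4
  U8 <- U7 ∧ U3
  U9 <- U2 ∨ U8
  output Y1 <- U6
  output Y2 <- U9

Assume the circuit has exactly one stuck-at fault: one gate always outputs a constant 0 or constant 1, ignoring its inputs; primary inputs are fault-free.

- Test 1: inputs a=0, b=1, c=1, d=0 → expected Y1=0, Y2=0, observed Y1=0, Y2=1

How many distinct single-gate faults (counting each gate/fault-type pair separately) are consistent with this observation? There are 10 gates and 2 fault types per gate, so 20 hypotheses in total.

Fault-free: U0=0, U1=0, U2=0, U3=0, U4=1, U5=0, U6=0, U7=0, U8=0, U9=0 → Y1=0, Y2=0. Observed Y1=0, Y2=1.
  U0: none of the 2 fault types match ✗
  U1: none of the 2 fault types match ✗
  U2: stuck-at-1 ✓; others ✗
  U3: none of the 2 fault types match ✗
  U4: none of the 2 fault types match ✗
  U5: none of the 2 fault types match ✗
  U6: none of the 2 fault types match ✗
  U7: none of the 2 fault types match ✗
  U8: stuck-at-1 ✓; others ✗
  U9: stuck-at-1 ✓; others ✗
Consistent faults: {U2 stuck-at-1, U8 stuck-at-1, U9 stuck-at-1} — 3 in all.

3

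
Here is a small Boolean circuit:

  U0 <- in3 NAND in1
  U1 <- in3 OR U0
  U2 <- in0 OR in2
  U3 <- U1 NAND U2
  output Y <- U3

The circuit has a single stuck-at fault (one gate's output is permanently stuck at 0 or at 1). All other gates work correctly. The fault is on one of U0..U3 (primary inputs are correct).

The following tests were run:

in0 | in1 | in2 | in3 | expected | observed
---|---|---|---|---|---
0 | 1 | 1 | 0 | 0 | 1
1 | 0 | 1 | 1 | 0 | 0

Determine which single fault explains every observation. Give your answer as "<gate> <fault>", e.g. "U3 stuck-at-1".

U0 stuck-at-0

Fault-free values for test 1 (in0=0, in1=1, in2=1, in3=0): U0=1, U1=1, U2=1, U3=0, giving Y=0. Observed 1.
Test 1: faults giving observed 1 are {U0 stuck-at-0, U1 stuck-at-0, U2 stuck-at-0, U3 stuck-at-1}.
Test 2 (in0=1, in1=0, in2=1, in3=1): fault-free U0=1, U1=1, U2=1, U3=0 → 0; observed 0. Eliminates U1 stuck-at-0, U2 stuck-at-0, U3 stuck-at-1.
Only U0 stuck-at-0 is consistent with every test.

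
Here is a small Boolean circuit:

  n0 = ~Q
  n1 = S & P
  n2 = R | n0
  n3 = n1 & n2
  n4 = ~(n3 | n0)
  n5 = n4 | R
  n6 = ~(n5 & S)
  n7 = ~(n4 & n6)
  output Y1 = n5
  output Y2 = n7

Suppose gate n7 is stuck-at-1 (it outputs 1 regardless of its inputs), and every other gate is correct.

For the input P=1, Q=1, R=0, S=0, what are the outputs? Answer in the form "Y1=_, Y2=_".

Y1=1, Y2=1

Propagate with n7 forced: n0=0, n1=0, n2=0, n3=0, n4=1, n5=1, n6=1, n7=1 [stuck-at-1].
So the outputs are Y1=1, Y2=1. (Without the fault they would be Y1=1, Y2=0.)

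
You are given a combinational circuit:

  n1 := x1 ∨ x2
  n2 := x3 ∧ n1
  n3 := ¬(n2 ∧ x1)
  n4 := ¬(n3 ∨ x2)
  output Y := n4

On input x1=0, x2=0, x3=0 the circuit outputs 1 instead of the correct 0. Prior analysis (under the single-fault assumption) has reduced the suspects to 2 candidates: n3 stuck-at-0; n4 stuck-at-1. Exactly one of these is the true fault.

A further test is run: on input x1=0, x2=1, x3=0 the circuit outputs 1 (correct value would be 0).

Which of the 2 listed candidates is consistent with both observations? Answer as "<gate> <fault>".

Evaluate each candidate on input x1=0, x2=1, x3=0:
  n3 stuck-at-0: n1=1, n2=0, n3=0 [stuck-at-0], n4=0 → 0 — eliminated
  n4 stuck-at-1: n1=1, n2=0, n3=1, n4=1 [stuck-at-1] → 1 — matches
Only n4 stuck-at-1 reproduces the observed 1.

n4 stuck-at-1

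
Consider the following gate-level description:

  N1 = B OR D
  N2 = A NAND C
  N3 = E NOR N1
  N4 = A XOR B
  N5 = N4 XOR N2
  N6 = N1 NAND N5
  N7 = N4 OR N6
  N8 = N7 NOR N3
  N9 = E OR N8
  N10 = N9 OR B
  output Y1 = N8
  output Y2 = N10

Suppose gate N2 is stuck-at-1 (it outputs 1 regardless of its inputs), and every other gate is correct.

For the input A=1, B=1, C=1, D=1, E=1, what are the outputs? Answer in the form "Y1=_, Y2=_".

Propagate with N2 forced: N1=1, N2=1 [stuck-at-1], N3=0, N4=0, N5=1, N6=0, N7=0, N8=1, N9=1, N10=1.
So the outputs are Y1=1, Y2=1. (Without the fault they would be Y1=0, Y2=1.)

Y1=1, Y2=1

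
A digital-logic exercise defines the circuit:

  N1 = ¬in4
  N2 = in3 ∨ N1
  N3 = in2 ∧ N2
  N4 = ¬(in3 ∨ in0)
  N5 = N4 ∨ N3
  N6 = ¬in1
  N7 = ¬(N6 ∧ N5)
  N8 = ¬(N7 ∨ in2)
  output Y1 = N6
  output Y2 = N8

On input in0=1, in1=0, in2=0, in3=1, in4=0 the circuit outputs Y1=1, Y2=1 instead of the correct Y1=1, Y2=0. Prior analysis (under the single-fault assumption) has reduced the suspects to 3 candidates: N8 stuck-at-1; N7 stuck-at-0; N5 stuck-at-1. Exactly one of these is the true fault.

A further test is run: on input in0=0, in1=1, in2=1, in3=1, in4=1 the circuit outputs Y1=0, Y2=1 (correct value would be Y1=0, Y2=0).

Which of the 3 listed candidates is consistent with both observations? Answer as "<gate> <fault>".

N8 stuck-at-1

Evaluate each candidate on input in0=0, in1=1, in2=1, in3=1, in4=1:
  N8 stuck-at-1: N1=0, N2=1, N3=1, N4=0, N5=1, N6=0, N7=1, N8=1 [stuck-at-1] → Y1=0, Y2=1 — matches
  N7 stuck-at-0: N1=0, N2=1, N3=1, N4=0, N5=1, N6=0, N7=0 [stuck-at-0], N8=0 → Y1=0, Y2=0 — eliminated
  N5 stuck-at-1: N1=0, N2=1, N3=1, N4=0, N5=1 [stuck-at-1], N6=0, N7=1, N8=0 → Y1=0, Y2=0 — eliminated
Only N8 stuck-at-1 reproduces the observed Y1=0, Y2=1.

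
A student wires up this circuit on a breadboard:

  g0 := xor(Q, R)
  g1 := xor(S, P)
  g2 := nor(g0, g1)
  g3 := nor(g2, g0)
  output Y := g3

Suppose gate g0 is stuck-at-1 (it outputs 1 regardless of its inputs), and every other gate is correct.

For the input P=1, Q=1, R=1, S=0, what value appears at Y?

0

Propagate with g0 forced: g0=1 [stuck-at-1], g1=1, g2=0, g3=0.
So Y = 0. (Without the fault it would be 1.)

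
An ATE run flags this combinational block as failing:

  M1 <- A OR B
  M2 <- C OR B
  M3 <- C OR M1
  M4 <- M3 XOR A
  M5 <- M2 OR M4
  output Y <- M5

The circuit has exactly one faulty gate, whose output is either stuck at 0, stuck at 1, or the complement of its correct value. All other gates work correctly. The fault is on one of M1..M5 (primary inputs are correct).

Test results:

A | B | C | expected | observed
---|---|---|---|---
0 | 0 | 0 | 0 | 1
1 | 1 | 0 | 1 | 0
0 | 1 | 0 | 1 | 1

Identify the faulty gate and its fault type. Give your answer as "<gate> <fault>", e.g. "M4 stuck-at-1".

Fault-free values for test 1 (A=0, B=0, C=0): M1=0, M2=0, M3=0, M4=0, M5=0, giving Y=0. Observed 1.
Test 1: faults giving observed 1 are {M1 stuck-at-1, M1 inverted output, M2 stuck-at-1, M2 inverted output, M3 stuck-at-1, M3 inverted output, M4 stuck-at-1, M4 inverted output, M5 stuck-at-1, M5 inverted output}.
Test 2 (A=1, B=1, C=0): fault-free M1=1, M2=1, M3=1, M4=0, M5=1 → 1; observed 0. Eliminates M1 stuck-at-1, M1 inverted output, M2 stuck-at-1, M3 stuck-at-1, M3 inverted output, M4 stuck-at-1, M4 inverted output, M5 stuck-at-1.
Test 3 (A=0, B=1, C=0): fault-free M1=1, M2=1, M3=1, M4=1, M5=1 → 1; observed 1. Eliminates M5 inverted output.
Only M2 inverted output is consistent with every test.

M2 inverted output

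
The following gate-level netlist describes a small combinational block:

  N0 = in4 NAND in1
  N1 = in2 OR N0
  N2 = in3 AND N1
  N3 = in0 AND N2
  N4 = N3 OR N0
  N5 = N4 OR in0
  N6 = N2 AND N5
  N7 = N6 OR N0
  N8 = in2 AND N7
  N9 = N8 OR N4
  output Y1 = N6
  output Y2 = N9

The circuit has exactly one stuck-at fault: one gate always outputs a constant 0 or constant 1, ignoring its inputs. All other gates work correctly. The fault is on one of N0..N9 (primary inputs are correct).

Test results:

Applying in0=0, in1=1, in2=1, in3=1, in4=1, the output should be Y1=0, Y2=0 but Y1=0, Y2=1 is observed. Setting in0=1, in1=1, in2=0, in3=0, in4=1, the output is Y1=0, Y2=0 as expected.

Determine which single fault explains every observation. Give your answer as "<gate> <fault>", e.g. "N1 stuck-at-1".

N7 stuck-at-1

Fault-free values for test 1 (in0=0, in1=1, in2=1, in3=1, in4=1): N0=0, N1=1, N2=1, N3=0, N4=0, N5=0, N6=0, N7=0, N8=0, N9=0, giving Y1=0, Y2=0. Observed Y1=0, Y2=1.
Test 1: faults giving observed Y1=0, Y2=1 are {N7 stuck-at-1, N8 stuck-at-1, N9 stuck-at-1}.
Test 2 (in0=1, in1=1, in2=0, in3=0, in4=1): fault-free N0=0, N1=0, N2=0, N3=0, N4=0, N5=1, N6=0, N7=0, N8=0, N9=0 → Y1=0, Y2=0; observed Y1=0, Y2=0. Eliminates N8 stuck-at-1, N9 stuck-at-1.
Only N7 stuck-at-1 is consistent with every test.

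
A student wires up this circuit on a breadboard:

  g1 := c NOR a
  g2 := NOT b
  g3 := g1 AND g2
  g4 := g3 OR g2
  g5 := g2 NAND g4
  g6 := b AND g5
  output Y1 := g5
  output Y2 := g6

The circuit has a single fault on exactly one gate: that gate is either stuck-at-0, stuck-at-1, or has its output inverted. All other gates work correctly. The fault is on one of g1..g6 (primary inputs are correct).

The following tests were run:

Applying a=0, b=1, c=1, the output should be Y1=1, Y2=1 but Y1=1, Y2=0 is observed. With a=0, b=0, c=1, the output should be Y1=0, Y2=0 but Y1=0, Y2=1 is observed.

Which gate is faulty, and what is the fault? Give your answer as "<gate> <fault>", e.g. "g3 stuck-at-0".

Fault-free values for test 1 (a=0, b=1, c=1): g1=0, g2=0, g3=0, g4=0, g5=1, g6=1, giving Y1=1, Y2=1. Observed Y1=1, Y2=0.
Test 1: faults giving observed Y1=1, Y2=0 are {g6 stuck-at-0, g6 inverted output}.
Test 2 (a=0, b=0, c=1): fault-free g1=0, g2=1, g3=0, g4=1, g5=0, g6=0 → Y1=0, Y2=0; observed Y1=0, Y2=1. Eliminates g6 stuck-at-0.
Only g6 inverted output is consistent with every test.

g6 inverted output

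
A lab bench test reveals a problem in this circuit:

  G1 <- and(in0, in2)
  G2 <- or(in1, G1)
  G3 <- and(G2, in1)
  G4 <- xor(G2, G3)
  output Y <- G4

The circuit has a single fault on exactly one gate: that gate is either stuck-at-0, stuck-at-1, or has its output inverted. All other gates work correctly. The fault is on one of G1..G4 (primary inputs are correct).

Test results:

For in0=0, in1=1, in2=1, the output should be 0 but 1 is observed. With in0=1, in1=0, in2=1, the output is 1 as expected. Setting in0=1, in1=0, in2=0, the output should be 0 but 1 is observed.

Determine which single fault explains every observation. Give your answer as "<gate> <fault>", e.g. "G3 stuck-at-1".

G4 stuck-at-1

Fault-free values for test 1 (in0=0, in1=1, in2=1): G1=0, G2=1, G3=1, G4=0, giving Y=0. Observed 1.
Test 1: faults giving observed 1 are {G3 stuck-at-0, G3 inverted output, G4 stuck-at-1, G4 inverted output}.
Test 2 (in0=1, in1=0, in2=1): fault-free G1=1, G2=1, G3=0, G4=1 → 1; observed 1. Eliminates G3 inverted output, G4 inverted output.
Test 3 (in0=1, in1=0, in2=0): fault-free G1=0, G2=0, G3=0, G4=0 → 0; observed 1. Eliminates G3 stuck-at-0.
Only G4 stuck-at-1 is consistent with every test.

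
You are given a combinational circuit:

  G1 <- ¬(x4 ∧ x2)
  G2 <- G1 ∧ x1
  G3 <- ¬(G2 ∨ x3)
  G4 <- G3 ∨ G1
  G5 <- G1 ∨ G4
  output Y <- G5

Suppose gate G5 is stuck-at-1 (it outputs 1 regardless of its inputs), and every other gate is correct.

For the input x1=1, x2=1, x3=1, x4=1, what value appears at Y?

Propagate with G5 forced: G1=0, G2=0, G3=0, G4=0, G5=1 [stuck-at-1].
So Y = 1. (Without the fault it would be 0.)

1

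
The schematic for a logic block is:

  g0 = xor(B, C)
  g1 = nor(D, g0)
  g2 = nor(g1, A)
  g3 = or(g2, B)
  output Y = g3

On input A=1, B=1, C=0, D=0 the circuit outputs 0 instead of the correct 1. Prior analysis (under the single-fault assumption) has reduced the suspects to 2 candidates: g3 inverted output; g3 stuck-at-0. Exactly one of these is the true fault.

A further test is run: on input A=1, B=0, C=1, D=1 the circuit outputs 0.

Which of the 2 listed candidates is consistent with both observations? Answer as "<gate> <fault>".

Evaluate each candidate on input A=1, B=0, C=1, D=1:
  g3 inverted output: g0=1, g1=0, g2=0, g3=1 [inverted output] → 1 — eliminated
  g3 stuck-at-0: g0=1, g1=0, g2=0, g3=0 [stuck-at-0] → 0 — matches
Only g3 stuck-at-0 reproduces the observed 0.

g3 stuck-at-0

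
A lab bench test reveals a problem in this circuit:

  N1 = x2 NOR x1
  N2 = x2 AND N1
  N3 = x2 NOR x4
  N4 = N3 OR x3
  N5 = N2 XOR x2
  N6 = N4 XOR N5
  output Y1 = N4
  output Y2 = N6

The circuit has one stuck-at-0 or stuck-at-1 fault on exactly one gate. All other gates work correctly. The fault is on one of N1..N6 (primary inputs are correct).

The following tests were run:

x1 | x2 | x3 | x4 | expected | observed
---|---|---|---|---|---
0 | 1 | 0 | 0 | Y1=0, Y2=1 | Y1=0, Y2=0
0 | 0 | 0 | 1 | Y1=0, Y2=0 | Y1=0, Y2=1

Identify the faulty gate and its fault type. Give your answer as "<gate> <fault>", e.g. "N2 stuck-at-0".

N2 stuck-at-1

Fault-free values for test 1 (x1=0, x2=1, x3=0, x4=0): N1=0, N2=0, N3=0, N4=0, N5=1, N6=1, giving Y1=0, Y2=1. Observed Y1=0, Y2=0.
Test 1: faults giving observed Y1=0, Y2=0 are {N1 stuck-at-1, N2 stuck-at-1, N5 stuck-at-0, N6 stuck-at-0}.
Test 2 (x1=0, x2=0, x3=0, x4=1): fault-free N1=1, N2=0, N3=0, N4=0, N5=0, N6=0 → Y1=0, Y2=0; observed Y1=0, Y2=1. Eliminates N1 stuck-at-1, N5 stuck-at-0, N6 stuck-at-0.
Only N2 stuck-at-1 is consistent with every test.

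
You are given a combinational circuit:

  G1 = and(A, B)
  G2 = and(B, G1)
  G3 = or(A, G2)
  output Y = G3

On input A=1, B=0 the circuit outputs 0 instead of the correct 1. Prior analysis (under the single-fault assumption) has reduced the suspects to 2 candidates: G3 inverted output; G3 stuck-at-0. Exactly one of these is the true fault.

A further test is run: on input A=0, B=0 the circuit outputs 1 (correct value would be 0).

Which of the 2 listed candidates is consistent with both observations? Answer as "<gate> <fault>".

G3 inverted output

Evaluate each candidate on input A=0, B=0:
  G3 inverted output: G1=0, G2=0, G3=1 [inverted output] → 1 — matches
  G3 stuck-at-0: G1=0, G2=0, G3=0 [stuck-at-0] → 0 — eliminated
Only G3 inverted output reproduces the observed 1.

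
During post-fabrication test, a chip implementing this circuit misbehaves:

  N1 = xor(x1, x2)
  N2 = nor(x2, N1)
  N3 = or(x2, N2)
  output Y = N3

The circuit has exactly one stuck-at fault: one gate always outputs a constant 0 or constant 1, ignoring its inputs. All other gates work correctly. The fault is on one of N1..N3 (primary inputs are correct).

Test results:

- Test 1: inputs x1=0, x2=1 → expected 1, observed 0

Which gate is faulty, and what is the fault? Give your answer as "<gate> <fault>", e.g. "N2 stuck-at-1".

N3 stuck-at-0

Fault-free values for test 1 (x1=0, x2=1): N1=1, N2=0, N3=1, giving Y=1. Observed 0.
Test 1: faults giving observed 0 are {N3 stuck-at-0}.
Only N3 stuck-at-0 is consistent with every test.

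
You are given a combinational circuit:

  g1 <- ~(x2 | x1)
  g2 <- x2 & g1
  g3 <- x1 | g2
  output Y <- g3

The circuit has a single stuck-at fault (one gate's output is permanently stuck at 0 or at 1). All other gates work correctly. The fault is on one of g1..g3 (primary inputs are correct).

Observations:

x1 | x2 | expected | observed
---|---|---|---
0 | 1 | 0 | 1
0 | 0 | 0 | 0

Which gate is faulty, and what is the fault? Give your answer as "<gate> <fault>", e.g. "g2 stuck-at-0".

g1 stuck-at-1

Fault-free values for test 1 (x1=0, x2=1): g1=0, g2=0, g3=0, giving Y=0. Observed 1.
Test 1: faults giving observed 1 are {g1 stuck-at-1, g2 stuck-at-1, g3 stuck-at-1}.
Test 2 (x1=0, x2=0): fault-free g1=1, g2=0, g3=0 → 0; observed 0. Eliminates g2 stuck-at-1, g3 stuck-at-1.
Only g1 stuck-at-1 is consistent with every test.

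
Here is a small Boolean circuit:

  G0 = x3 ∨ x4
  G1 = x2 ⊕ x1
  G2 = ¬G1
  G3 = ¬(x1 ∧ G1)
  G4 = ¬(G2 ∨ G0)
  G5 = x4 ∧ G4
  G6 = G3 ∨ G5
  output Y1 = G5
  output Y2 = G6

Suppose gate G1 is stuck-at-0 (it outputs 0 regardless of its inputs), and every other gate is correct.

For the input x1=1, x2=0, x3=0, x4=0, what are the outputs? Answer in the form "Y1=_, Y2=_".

Propagate with G1 forced: G0=0, G1=0 [stuck-at-0], G2=1, G3=1, G4=0, G5=0, G6=1.
So the outputs are Y1=0, Y2=1. (Without the fault they would be Y1=0, Y2=0.)

Y1=0, Y2=1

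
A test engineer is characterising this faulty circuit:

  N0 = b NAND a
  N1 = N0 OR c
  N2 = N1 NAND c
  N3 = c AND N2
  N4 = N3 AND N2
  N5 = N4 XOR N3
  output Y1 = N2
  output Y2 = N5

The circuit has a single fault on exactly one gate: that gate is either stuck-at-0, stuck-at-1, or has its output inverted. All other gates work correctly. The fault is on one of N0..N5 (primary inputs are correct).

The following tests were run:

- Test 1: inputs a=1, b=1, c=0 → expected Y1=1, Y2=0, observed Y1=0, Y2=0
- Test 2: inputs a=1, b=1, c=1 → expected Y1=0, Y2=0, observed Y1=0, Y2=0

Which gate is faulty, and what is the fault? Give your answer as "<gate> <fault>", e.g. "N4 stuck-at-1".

Fault-free values for test 1 (a=1, b=1, c=0): N0=0, N1=0, N2=1, N3=0, N4=0, N5=0, giving Y1=1, Y2=0. Observed Y1=0, Y2=0.
Test 1: faults giving observed Y1=0, Y2=0 are {N2 stuck-at-0, N2 inverted output}.
Test 2 (a=1, b=1, c=1): fault-free N0=0, N1=1, N2=0, N3=0, N4=0, N5=0 → Y1=0, Y2=0; observed Y1=0, Y2=0. Eliminates N2 inverted output.
Only N2 stuck-at-0 is consistent with every test.

N2 stuck-at-0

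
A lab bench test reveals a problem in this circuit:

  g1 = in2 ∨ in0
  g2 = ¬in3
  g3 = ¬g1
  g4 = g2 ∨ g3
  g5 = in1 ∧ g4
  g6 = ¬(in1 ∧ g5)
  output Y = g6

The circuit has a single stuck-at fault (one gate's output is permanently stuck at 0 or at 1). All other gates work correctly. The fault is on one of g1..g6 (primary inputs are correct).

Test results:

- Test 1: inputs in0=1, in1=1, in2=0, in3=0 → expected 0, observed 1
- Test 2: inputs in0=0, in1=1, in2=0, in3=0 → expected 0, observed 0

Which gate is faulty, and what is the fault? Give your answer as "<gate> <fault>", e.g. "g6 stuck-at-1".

g2 stuck-at-0

Fault-free values for test 1 (in0=1, in1=1, in2=0, in3=0): g1=1, g2=1, g3=0, g4=1, g5=1, g6=0, giving Y=0. Observed 1.
Test 1: faults giving observed 1 are {g2 stuck-at-0, g4 stuck-at-0, g5 stuck-at-0, g6 stuck-at-1}.
Test 2 (in0=0, in1=1, in2=0, in3=0): fault-free g1=0, g2=1, g3=1, g4=1, g5=1, g6=0 → 0; observed 0. Eliminates g4 stuck-at-0, g5 stuck-at-0, g6 stuck-at-1.
Only g2 stuck-at-0 is consistent with every test.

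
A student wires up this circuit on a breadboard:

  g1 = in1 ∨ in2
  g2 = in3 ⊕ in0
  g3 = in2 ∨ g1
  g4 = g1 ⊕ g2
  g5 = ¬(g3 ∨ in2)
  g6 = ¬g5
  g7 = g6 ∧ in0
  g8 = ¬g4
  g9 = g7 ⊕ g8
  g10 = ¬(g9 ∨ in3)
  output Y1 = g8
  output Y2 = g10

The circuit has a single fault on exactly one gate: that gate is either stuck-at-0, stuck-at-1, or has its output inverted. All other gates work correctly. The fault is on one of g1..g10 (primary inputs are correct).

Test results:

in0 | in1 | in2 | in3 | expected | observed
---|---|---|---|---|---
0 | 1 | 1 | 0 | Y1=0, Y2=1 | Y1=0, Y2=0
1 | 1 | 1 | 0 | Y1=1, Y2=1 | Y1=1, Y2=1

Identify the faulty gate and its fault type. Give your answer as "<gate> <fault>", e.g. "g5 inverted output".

Fault-free values for test 1 (in0=0, in1=1, in2=1, in3=0): g1=1, g2=0, g3=1, g4=1, g5=0, g6=1, g7=0, g8=0, g9=0, g10=1, giving Y1=0, Y2=1. Observed Y1=0, Y2=0.
Test 1: faults giving observed Y1=0, Y2=0 are {g7 stuck-at-1, g7 inverted output, g9 stuck-at-1, g9 inverted output, g10 stuck-at-0, g10 inverted output}.
Test 2 (in0=1, in1=1, in2=1, in3=0): fault-free g1=1, g2=1, g3=1, g4=0, g5=0, g6=1, g7=1, g8=1, g9=0, g10=1 → Y1=1, Y2=1; observed Y1=1, Y2=1. Eliminates g7 inverted output, g9 stuck-at-1, g9 inverted output, g10 stuck-at-0, g10 inverted output.
Only g7 stuck-at-1 is consistent with every test.

g7 stuck-at-1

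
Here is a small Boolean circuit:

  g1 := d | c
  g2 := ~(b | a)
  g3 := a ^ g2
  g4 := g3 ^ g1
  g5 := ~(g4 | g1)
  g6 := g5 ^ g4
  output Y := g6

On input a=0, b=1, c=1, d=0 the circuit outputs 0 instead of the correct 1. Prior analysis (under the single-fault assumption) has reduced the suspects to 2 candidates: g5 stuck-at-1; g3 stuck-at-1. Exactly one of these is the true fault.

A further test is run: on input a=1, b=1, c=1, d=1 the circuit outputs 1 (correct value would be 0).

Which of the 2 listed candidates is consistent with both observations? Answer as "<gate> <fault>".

g5 stuck-at-1

Evaluate each candidate on input a=1, b=1, c=1, d=1:
  g5 stuck-at-1: g1=1, g2=0, g3=1, g4=0, g5=1 [stuck-at-1], g6=1 → 1 — matches
  g3 stuck-at-1: g1=1, g2=0, g3=1 [stuck-at-1], g4=0, g5=0, g6=0 → 0 — eliminated
Only g5 stuck-at-1 reproduces the observed 1.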